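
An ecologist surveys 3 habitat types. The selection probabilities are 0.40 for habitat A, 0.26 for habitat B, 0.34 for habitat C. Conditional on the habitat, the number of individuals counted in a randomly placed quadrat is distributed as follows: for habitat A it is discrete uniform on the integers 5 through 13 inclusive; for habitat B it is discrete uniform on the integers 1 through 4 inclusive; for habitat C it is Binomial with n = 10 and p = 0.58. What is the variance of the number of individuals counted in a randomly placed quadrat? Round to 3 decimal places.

10.569

Per component, A: μ=9, E[X²]=87.6667; B: μ=2.5, E[X²]=7.5; C: μ=5.8, E[X²]=36.076.
E[X] = 0.4·9 + 0.26·2.5 + 0.34·5.8 = 6.222.
E[X²] = 0.4·87.6667 + 0.26·7.5 + 0.34·36.076 = 49.2825.
Var(X) = E[X²] − (E[X])² = 49.2825 − 38.7133 = 10.5692.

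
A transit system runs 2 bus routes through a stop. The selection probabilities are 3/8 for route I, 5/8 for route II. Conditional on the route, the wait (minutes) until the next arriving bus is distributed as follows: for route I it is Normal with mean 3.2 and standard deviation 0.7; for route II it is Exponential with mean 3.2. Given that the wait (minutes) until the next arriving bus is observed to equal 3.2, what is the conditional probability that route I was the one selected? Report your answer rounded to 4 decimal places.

Likelihoods f(3.2 | ·): I: 0.569918; II: 0.114962.
Posterior ∝ prior × likelihood. Numerator for I: 0.375·0.569918 = 0.213719.
Normalizing constant: 0.375·0.569918 + 0.625·0.114962 = 0.285571.
P(I | observation) = 0.213719 / 0.285571 = 0.748393.

0.7484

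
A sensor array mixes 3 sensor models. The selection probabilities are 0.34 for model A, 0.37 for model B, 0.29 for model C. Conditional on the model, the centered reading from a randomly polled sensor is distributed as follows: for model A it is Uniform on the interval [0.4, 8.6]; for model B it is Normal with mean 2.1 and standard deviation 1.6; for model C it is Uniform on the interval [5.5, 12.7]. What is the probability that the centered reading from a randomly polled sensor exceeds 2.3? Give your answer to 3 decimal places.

Conditional on each model, P(X > 2.3): A: 0.768293; B: 0.450262; C: 1.
By total probability, P(X > 2.3) = 0.34·0.768293 + 0.37·0.450262 + 0.29·1 = 0.717816.

0.718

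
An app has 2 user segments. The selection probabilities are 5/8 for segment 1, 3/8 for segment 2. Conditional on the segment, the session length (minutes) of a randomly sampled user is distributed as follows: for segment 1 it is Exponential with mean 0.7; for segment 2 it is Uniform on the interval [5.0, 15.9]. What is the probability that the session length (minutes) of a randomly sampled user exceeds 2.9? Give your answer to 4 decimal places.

0.3849

Conditional on each segment, P(X > 2.9): 1: 0.0158774; 2: 1.
By total probability, P(X > 2.9) = 0.625·0.0158774 + 0.375·1 = 0.384923.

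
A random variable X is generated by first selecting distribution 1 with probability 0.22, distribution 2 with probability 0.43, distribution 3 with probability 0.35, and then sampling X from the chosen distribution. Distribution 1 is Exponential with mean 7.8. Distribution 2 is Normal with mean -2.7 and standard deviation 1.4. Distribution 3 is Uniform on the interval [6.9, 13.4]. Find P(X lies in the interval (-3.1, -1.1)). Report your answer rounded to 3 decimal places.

Conditional on each component, P(-3.1 < X < -1.1): 1: 0; 2: 0.485903; 3: 0.
By total probability, P(-3.1 < X < -1.1) = 0.22·0 + 0.43·0.485903 + 0.35·0 = 0.208938.

0.209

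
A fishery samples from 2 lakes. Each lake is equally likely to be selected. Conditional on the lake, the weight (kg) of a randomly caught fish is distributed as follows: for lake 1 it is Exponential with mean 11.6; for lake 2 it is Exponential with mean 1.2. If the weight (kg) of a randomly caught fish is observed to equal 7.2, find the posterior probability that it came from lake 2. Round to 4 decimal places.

Likelihoods f(7.2 | ·): 1: 0.0463425; 2: 0.00206563.
Posterior ∝ prior × likelihood. Numerator for 2: 0.5·0.00206563 = 0.00103281.
Normalizing constant: 0.5·0.0463425 + 0.5·0.00206563 = 0.0242041.
P(2 | observation) = 0.00103281 / 0.0242041 = 0.042671.

0.0427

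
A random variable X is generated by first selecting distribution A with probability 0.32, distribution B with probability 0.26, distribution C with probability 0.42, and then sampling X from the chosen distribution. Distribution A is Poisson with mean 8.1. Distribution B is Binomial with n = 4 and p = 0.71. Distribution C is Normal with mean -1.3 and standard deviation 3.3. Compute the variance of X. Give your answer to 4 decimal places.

23.4291

Per component, A: μ=8.1, E[X²]=73.71; B: μ=2.84, E[X²]=8.8892; C: μ=-1.3, E[X²]=12.58.
E[X] = 0.32·8.1 + 0.26·2.84 + 0.42·-1.3 = 2.7844.
E[X²] = 0.32·73.71 + 0.26·8.8892 + 0.42·12.58 = 31.182.
Var(X) = E[X²] − (E[X])² = 31.182 − 7.75288 = 23.4291.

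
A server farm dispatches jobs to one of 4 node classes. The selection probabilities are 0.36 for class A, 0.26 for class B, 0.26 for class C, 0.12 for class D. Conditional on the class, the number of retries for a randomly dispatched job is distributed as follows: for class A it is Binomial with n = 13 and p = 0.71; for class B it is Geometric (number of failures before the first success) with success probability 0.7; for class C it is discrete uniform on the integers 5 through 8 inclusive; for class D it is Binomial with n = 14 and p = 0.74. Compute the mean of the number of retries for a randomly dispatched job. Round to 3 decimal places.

6.367

Component means — A: 9.23; B: 0.428571; C: 6.5; D: 10.36.
E[X] = 0.36·9.23 + 0.26·0.428571 + 0.26·6.5 + 0.12·10.36 = 6.36743.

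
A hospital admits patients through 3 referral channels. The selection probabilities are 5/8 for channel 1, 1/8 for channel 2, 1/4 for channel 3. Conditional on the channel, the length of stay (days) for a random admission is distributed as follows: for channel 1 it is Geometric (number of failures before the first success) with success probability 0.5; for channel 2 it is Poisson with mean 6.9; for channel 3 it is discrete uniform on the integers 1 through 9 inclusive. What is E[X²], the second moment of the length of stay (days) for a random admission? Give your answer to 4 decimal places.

For each component E[X²] = Var + (mean)², giving 1: 3; 2: 54.51; 3: 31.6667.
Overall E[X²] = 0.625·3 + 0.125·54.51 + 0.25·31.6667 = 16.6054.

16.6054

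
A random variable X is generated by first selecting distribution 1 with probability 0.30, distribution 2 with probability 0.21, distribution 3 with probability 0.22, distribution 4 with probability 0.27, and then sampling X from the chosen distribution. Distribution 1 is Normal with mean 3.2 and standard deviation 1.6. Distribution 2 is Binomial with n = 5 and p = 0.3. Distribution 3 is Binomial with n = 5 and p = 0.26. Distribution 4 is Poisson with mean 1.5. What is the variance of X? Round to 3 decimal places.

2.264

Per component, 1: μ=3.2, E[X²]=12.8; 2: μ=1.5, E[X²]=3.3; 3: μ=1.3, E[X²]=2.652; 4: μ=1.5, E[X²]=3.75.
E[X] = 0.3·3.2 + 0.21·1.5 + 0.22·1.3 + 0.27·1.5 = 1.966.
E[X²] = 0.3·12.8 + 0.21·3.3 + 0.22·2.652 + 0.27·3.75 = 6.12894.
Var(X) = E[X²] − (E[X])² = 6.12894 − 3.86516 = 2.26378.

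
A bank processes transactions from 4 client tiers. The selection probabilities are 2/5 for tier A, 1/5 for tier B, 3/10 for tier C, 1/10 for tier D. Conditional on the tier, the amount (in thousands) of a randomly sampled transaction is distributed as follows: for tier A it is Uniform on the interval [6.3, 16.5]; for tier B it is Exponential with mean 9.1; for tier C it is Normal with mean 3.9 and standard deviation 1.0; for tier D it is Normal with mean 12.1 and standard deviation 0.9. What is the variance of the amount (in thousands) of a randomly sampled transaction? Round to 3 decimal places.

Per component, A: μ=11.4, E[X²]=138.63; B: μ=9.1, E[X²]=165.62; C: μ=3.9, E[X²]=16.21; D: μ=12.1, E[X²]=147.22.
E[X] = 0.4·11.4 + 0.2·9.1 + 0.3·3.9 + 0.1·12.1 = 8.76.
E[X²] = 0.4·138.63 + 0.2·165.62 + 0.3·16.21 + 0.1·147.22 = 108.161.
Var(X) = E[X²] − (E[X])² = 108.161 − 76.7376 = 31.4234.

31.423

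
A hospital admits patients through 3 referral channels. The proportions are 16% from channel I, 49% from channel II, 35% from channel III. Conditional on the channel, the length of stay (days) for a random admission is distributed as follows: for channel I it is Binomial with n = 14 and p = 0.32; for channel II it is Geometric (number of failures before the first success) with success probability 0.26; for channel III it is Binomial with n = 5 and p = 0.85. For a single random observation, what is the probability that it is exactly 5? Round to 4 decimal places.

Conditional on each channel, P(X = 5): I: 0.208831; II: 0.0576942; III: 0.443705.
By total probability, P(X = 5) = 0.16·0.208831 + 0.49·0.0576942 + 0.35·0.443705 = 0.21698.

0.2170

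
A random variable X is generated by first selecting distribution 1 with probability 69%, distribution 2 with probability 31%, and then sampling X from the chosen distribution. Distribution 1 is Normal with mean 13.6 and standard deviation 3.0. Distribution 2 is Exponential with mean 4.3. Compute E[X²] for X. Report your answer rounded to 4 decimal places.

145.2962

For each component E[X²] = Var + (mean)², giving 1: 193.96; 2: 36.98.
Overall E[X²] = 0.69·193.96 + 0.31·36.98 = 145.296.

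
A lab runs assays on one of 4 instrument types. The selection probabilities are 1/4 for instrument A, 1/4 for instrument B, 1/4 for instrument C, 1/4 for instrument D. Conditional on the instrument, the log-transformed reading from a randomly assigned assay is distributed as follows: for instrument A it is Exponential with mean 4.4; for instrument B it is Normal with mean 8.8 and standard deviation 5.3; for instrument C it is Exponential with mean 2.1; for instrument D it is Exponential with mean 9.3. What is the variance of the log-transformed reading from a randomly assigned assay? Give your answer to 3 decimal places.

Per component, A: μ=4.4, E[X²]=38.72; B: μ=8.8, E[X²]=105.53; C: μ=2.1, E[X²]=8.82; D: μ=9.3, E[X²]=172.98.
E[X] = 0.25·4.4 + 0.25·8.8 + 0.25·2.1 + 0.25·9.3 = 6.15.
E[X²] = 0.25·38.72 + 0.25·105.53 + 0.25·8.82 + 0.25·172.98 = 81.5125.
Var(X) = E[X²] − (E[X])² = 81.5125 − 37.8225 = 43.69.

43.690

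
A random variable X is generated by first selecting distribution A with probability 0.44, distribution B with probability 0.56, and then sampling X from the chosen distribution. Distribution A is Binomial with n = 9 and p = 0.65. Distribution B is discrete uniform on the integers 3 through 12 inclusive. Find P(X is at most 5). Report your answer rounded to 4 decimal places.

0.3401

Conditional on each component, P(X ≤ 5): A: 0.391106; B: 0.3.
By total probability, P(X ≤ 5) = 0.44·0.391106 + 0.56·0.3 = 0.340086.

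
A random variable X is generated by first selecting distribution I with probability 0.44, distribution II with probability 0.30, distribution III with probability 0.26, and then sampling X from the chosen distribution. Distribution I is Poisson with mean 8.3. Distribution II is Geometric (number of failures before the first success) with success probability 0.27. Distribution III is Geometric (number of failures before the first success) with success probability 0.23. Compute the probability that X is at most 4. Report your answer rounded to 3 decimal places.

0.464

Conditional on each component, P(X ≤ 4): I: 0.0836969; II: 0.792693; III: 0.729322.
By total probability, P(X ≤ 4) = 0.44·0.0836969 + 0.3·0.792693 + 0.26·0.729322 = 0.464258.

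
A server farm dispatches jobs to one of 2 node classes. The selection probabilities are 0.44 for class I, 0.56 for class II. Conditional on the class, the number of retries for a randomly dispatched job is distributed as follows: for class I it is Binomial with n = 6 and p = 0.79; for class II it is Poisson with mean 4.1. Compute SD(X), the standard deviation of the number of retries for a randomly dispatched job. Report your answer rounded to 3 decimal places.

Per component, I: μ=4.74, E[X²]=23.463; II: μ=4.1, E[X²]=20.91.
E[X] = 0.44·4.74 + 0.56·4.1 = 4.3816.
E[X²] = 0.44·23.463 + 0.56·20.91 = 22.0333.
Var(X) = E[X²] − (E[X])² = 22.0333 − 19.1984 = 2.8349.
SD(X) = √2.8349 = 1.68372.

1.684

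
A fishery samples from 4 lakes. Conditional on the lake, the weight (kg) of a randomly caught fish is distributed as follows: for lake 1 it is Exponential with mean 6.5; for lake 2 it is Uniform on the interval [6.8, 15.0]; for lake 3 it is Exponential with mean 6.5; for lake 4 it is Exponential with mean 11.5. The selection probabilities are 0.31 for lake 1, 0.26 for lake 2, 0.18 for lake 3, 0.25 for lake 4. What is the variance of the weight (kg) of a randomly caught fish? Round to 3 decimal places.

60.774

Per component, 1: μ=6.5, E[X²]=84.5; 2: μ=10.9, E[X²]=124.413; 3: μ=6.5, E[X²]=84.5; 4: μ=11.5, E[X²]=264.5.
E[X] = 0.31·6.5 + 0.26·10.9 + 0.18·6.5 + 0.25·11.5 = 8.894.
E[X²] = 0.31·84.5 + 0.26·124.413 + 0.18·84.5 + 0.25·264.5 = 139.877.
Var(X) = E[X²] − (E[X])² = 139.877 − 79.1032 = 60.7742.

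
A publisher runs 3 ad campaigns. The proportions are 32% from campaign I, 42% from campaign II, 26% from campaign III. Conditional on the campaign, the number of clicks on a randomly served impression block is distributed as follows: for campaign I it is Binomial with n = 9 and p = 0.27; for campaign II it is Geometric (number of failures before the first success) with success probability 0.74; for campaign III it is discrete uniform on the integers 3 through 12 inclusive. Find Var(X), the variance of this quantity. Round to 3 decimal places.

11.212

Per component, I: μ=2.43, E[X²]=7.6788; II: μ=0.351351, E[X²]=0.598247; III: μ=7.5, E[X²]=64.5.
E[X] = 0.32·2.43 + 0.42·0.351351 + 0.26·7.5 = 2.87517.
E[X²] = 0.32·7.6788 + 0.42·0.598247 + 0.26·64.5 = 19.4785.
Var(X) = E[X²] − (E[X])² = 19.4785 − 8.26659 = 11.2119.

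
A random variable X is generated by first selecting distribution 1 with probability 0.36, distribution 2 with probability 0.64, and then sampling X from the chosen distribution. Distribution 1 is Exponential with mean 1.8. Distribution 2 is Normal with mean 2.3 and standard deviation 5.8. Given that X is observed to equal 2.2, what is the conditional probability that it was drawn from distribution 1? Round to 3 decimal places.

0.572

Likelihoods f(2.2 | ·): 1: 0.163653; 2: 0.0687729.
Posterior ∝ prior × likelihood. Numerator for 1: 0.36·0.163653 = 0.058915.
Normalizing constant: 0.36·0.163653 + 0.64·0.0687729 = 0.10293.
P(1 | observation) = 0.058915 / 0.10293 = 0.572381.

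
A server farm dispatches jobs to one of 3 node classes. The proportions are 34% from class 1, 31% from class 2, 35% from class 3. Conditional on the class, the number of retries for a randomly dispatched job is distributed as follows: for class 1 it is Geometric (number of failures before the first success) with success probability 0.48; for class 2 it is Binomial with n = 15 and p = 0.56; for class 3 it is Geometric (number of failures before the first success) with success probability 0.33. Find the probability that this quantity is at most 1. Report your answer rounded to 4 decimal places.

0.4410

Conditional on each class, P(X ≤ 1): 1: 0.7296; 2: 9.01135e-05; 3: 0.5511.
By total probability, P(X ≤ 1) = 0.34·0.7296 + 0.31·9.01135e-05 + 0.35·0.5511 = 0.440977.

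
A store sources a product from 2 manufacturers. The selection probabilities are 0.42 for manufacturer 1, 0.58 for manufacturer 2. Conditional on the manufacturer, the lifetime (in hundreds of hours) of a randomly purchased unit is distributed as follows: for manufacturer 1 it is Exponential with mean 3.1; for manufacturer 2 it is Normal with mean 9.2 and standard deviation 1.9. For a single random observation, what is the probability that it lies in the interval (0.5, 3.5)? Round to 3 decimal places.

0.222

Conditional on each manufacturer, P(0.5 < X < 3.5): 1: 0.527699; 2: 0.00134756.
By total probability, P(0.5 < X < 3.5) = 0.42·0.527699 + 0.58·0.00134756 = 0.222415.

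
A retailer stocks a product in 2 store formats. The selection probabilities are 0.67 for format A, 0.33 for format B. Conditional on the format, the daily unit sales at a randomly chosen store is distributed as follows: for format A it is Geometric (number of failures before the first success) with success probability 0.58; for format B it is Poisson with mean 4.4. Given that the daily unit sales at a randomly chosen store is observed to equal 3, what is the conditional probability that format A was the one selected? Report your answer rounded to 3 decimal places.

0.334

Likelihoods P(X=3 | ·): A: 0.042971; B: 0.174305.
Posterior ∝ prior × likelihood. Numerator for A: 0.67·0.042971 = 0.0287906.
Normalizing constant: 0.67·0.042971 + 0.33·0.174305 = 0.0863114.
P(A | observation) = 0.0287906 / 0.0863114 = 0.333567.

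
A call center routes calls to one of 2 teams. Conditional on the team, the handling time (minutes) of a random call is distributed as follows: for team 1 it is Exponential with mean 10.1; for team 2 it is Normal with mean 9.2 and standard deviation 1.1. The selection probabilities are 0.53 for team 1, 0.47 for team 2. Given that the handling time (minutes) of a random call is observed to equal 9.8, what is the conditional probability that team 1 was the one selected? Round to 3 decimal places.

Likelihoods f(9.8 | ·): 1: 0.0375218; 2: 0.312544.
Posterior ∝ prior × likelihood. Numerator for 1: 0.53·0.0375218 = 0.0198866.
Normalizing constant: 0.53·0.0375218 + 0.47·0.312544 = 0.166782.
P(1 | observation) = 0.0198866 / 0.166782 = 0.119237.

0.119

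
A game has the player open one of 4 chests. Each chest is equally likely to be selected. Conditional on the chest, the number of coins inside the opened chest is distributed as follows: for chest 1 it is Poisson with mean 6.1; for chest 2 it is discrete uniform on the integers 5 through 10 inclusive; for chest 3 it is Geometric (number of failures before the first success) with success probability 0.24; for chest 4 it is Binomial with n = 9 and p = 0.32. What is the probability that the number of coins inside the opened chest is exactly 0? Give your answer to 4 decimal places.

Conditional on each chest, P(X = 0): 1: 0.00224287; 2: 0; 3: 0.24; 4: 0.0310871.
By total probability, P(X = 0) = 0.25·0.00224287 + 0.25·0 + 0.25·0.24 + 0.25·0.0310871 = 0.0683325.

0.0683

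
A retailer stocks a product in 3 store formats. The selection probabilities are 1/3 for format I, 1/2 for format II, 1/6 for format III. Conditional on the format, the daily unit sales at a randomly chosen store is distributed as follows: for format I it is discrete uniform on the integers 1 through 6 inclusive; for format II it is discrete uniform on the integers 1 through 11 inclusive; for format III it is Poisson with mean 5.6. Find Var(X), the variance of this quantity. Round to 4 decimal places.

8.2056

Per component, I: μ=3.5, E[X²]=15.1667; II: μ=6, E[X²]=46; III: μ=5.6, E[X²]=36.96.
E[X] = 0.333333·3.5 + 0.5·6 + 0.166667·5.6 = 5.1.
E[X²] = 0.333333·15.1667 + 0.5·46 + 0.166667·36.96 = 34.2156.
Var(X) = E[X²] − (E[X])² = 34.2156 − 26.01 = 8.20556.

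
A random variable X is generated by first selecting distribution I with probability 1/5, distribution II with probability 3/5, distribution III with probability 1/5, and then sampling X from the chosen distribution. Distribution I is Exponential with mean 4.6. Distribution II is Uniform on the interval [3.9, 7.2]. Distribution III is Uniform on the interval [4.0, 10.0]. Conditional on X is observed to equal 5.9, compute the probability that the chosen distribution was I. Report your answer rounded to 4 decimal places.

Likelihoods f(5.9 | ·): I: 0.0602854; II: 0.30303; III: 0.166667.
Posterior ∝ prior × likelihood. Numerator for I: 0.2·0.0602854 = 0.0120571.
Normalizing constant: 0.2·0.0602854 + 0.6·0.30303 + 0.2·0.166667 = 0.227209.
P(I | observation) = 0.0120571 / 0.227209 = 0.0530661.

0.0531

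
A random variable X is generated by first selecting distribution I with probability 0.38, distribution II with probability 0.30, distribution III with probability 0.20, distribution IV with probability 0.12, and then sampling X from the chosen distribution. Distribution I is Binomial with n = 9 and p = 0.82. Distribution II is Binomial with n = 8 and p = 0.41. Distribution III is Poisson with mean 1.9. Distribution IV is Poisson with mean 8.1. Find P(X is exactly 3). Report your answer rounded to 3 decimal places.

Conditional on each component, P(X = 3): I: 0.00157527; II: 0.27593; III: 0.170982; IV: 0.0268855.
By total probability, P(X = 3) = 0.38·0.00157527 + 0.3·0.27593 + 0.2·0.170982 + 0.12·0.0268855 = 0.1208.

0.121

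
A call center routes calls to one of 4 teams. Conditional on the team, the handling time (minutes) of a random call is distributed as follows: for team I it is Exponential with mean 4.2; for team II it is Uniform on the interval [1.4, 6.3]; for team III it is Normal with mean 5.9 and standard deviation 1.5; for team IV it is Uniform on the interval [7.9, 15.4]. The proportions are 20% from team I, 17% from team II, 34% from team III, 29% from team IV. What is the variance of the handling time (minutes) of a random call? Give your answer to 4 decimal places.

Per component, I: μ=4.2, E[X²]=35.28; II: μ=3.85, E[X²]=16.8233; III: μ=5.9, E[X²]=37.06; IV: μ=11.65, E[X²]=140.41.
E[X] = 0.2·4.2 + 0.17·3.85 + 0.34·5.9 + 0.29·11.65 = 6.879.
E[X²] = 0.2·35.28 + 0.17·16.8233 + 0.34·37.06 + 0.29·140.41 = 63.2353.
Var(X) = E[X²] − (E[X])² = 63.2353 − 47.3206 = 15.9146.

15.9146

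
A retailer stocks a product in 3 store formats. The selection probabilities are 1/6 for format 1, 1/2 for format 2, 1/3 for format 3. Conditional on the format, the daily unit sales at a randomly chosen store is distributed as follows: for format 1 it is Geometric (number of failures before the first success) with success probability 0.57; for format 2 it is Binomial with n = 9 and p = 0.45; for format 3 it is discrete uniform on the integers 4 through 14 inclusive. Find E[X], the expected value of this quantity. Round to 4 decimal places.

5.1507

Component means — 1: 0.754386; 2: 4.05; 3: 9.
E[X] = 0.166667·0.754386 + 0.5·4.05 + 0.333333·9 = 5.15073.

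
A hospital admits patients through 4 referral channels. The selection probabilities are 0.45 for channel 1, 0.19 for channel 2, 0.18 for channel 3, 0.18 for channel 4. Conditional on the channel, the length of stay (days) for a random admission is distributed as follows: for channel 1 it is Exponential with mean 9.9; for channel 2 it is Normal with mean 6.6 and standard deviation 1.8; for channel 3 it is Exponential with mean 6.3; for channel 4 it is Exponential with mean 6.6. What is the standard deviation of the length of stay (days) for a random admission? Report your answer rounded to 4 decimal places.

Per component, 1: μ=9.9, E[X²]=196.02; 2: μ=6.6, E[X²]=46.8; 3: μ=6.3, E[X²]=79.38; 4: μ=6.6, E[X²]=87.12.
E[X] = 0.45·9.9 + 0.19·6.6 + 0.18·6.3 + 0.18·6.6 = 8.031.
E[X²] = 0.45·196.02 + 0.19·46.8 + 0.18·79.38 + 0.18·87.12 = 127.071.
Var(X) = E[X²] − (E[X])² = 127.071 − 64.497 = 62.574.
SD(X) = √62.574 = 7.91038.

7.9104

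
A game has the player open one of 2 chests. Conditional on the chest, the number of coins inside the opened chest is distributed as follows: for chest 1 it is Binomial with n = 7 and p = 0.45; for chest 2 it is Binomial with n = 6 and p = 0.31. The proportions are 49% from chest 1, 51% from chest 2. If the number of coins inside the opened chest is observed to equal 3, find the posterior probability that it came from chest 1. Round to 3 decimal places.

Likelihoods P(X=3 | ·): 1: 0.291848; 2: 0.195732.
Posterior ∝ prior × likelihood. Numerator for 1: 0.49·0.291848 = 0.143005.
Normalizing constant: 0.49·0.291848 + 0.51·0.195732 = 0.242829.
P(1 | observation) = 0.143005 / 0.242829 = 0.588914.

0.589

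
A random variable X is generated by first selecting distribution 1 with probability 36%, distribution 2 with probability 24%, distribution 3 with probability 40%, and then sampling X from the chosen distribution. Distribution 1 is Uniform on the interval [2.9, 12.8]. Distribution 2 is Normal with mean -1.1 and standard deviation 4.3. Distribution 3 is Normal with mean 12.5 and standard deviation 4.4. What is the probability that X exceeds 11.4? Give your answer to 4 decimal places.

Conditional on each component, P(X > 11.4): 1: 0.141414; 2: 0.0018247; 3: 0.598706.
By total probability, P(X > 11.4) = 0.36·0.141414 + 0.24·0.0018247 + 0.4·0.598706 = 0.29083.

0.2908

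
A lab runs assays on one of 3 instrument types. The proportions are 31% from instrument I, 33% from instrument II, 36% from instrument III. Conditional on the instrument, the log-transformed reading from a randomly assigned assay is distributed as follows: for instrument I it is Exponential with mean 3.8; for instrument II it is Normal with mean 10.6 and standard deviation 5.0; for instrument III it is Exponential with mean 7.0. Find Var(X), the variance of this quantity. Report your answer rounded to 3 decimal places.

37.779

Per component, I: μ=3.8, E[X²]=28.88; II: μ=10.6, E[X²]=137.36; III: μ=7, E[X²]=98.
E[X] = 0.31·3.8 + 0.33·10.6 + 0.36·7 = 7.196.
E[X²] = 0.31·28.88 + 0.33·137.36 + 0.36·98 = 89.5616.
Var(X) = E[X²] − (E[X])² = 89.5616 − 51.7824 = 37.7792.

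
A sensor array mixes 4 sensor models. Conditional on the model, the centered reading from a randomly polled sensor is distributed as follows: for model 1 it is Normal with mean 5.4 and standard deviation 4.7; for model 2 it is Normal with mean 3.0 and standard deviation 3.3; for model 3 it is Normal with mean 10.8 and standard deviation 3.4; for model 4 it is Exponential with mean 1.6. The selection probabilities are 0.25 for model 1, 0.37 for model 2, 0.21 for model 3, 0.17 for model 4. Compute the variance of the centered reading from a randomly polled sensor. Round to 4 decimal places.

Per component, 1: μ=5.4, E[X²]=51.25; 2: μ=3, E[X²]=19.89; 3: μ=10.8, E[X²]=128.2; 4: μ=1.6, E[X²]=5.12.
E[X] = 0.25·5.4 + 0.37·3 + 0.21·10.8 + 0.17·1.6 = 5.
E[X²] = 0.25·51.25 + 0.37·19.89 + 0.21·128.2 + 0.17·5.12 = 47.9642.
Var(X) = E[X²] − (E[X])² = 47.9642 − 25 = 22.9642.

22.9642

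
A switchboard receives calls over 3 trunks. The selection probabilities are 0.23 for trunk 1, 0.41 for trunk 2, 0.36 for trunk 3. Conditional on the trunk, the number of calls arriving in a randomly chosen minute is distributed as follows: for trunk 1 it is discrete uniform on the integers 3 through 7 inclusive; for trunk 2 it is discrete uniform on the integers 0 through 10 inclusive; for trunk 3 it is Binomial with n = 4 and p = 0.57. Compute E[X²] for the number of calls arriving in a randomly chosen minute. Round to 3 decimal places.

22.784

For each component E[X²] = Var + (mean)², giving 1: 27; 2: 35; 3: 6.1788.
Overall E[X²] = 0.23·27 + 0.41·35 + 0.36·6.1788 = 22.7844.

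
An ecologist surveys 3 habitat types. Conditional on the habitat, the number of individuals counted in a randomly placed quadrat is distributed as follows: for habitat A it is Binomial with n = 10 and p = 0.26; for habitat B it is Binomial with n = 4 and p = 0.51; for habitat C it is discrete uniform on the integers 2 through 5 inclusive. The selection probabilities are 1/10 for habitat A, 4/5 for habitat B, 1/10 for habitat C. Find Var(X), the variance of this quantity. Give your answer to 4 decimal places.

Per component, A: μ=2.6, E[X²]=8.684; B: μ=2.04, E[X²]=5.1612; C: μ=3.5, E[X²]=13.5.
E[X] = 0.1·2.6 + 0.8·2.04 + 0.1·3.5 = 2.242.
E[X²] = 0.1·8.684 + 0.8·5.1612 + 0.1·13.5 = 6.34736.
Var(X) = E[X²] − (E[X])² = 6.34736 − 5.02656 = 1.3208.

1.3208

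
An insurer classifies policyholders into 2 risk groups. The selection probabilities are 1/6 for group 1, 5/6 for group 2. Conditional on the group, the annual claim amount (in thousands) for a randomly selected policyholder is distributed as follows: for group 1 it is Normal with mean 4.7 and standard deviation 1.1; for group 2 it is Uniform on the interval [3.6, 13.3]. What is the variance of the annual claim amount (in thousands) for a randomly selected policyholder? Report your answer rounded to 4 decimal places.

8.6888

Per component, 1: μ=4.7, E[X²]=23.3; 2: μ=8.45, E[X²]=79.2433.
E[X] = 0.166667·4.7 + 0.833333·8.45 = 7.825.
E[X²] = 0.166667·23.3 + 0.833333·79.2433 = 69.9194.
Var(X) = E[X²] − (E[X])² = 69.9194 − 61.2306 = 8.68882.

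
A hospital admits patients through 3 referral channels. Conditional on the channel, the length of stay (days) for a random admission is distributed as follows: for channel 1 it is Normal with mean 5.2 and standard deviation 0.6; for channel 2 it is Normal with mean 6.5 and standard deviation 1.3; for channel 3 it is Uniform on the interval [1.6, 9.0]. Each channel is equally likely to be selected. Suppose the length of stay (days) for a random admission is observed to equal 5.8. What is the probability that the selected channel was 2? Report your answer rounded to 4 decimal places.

0.3302

Likelihoods f(5.8 | ·): 1: 0.403285; 2: 0.265465; 3: 0.135135.
Posterior ∝ prior × likelihood. Numerator for 2: 0.333333·0.265465 = 0.0884883.
Normalizing constant: 0.333333·0.403285 + 0.333333·0.265465 + 0.333333·0.135135 = 0.267961.
P(2 | observation) = 0.0884883 / 0.267961 = 0.330228.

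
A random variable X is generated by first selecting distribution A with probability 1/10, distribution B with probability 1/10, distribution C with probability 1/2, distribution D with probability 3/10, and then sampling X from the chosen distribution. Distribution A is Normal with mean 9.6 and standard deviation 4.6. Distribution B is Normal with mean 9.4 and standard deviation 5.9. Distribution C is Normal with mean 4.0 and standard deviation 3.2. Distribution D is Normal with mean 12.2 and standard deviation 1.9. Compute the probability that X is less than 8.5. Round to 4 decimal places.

0.5523

Conditional on each component, P(X < 8.5): A: 0.405502; B: 0.43938; C: 0.920175; D: 0.0257453.
By total probability, P(X < 8.5) = 0.1·0.405502 + 0.1·0.43938 + 0.5·0.920175 + 0.3·0.0257453 = 0.552299.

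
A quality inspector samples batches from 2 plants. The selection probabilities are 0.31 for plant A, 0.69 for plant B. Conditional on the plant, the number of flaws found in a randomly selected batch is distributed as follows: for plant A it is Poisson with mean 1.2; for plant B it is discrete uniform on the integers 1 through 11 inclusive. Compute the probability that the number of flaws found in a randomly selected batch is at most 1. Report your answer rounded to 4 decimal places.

Conditional on each plant, P(X ≤ 1): A: 0.662627; B: 0.0909091.
By total probability, P(X ≤ 1) = 0.31·0.662627 + 0.69·0.0909091 = 0.268142.

0.2681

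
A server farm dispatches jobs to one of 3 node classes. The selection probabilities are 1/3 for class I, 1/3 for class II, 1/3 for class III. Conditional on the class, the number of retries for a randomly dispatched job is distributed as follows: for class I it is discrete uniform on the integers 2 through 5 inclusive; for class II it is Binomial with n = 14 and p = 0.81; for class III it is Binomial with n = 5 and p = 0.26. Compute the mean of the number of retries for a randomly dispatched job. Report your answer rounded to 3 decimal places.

Component means — I: 3.5; II: 11.34; III: 1.3.
E[X] = 0.333333·3.5 + 0.333333·11.34 + 0.333333·1.3 = 5.38.

5.380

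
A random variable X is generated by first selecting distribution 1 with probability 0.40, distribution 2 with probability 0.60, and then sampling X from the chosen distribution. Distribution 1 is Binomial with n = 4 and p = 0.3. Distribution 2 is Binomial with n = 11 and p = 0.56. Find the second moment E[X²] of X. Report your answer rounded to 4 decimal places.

For each component E[X²] = Var + (mean)², giving 1: 2.28; 2: 40.656.
Overall E[X²] = 0.4·2.28 + 0.6·40.656 = 25.3056.

25.3056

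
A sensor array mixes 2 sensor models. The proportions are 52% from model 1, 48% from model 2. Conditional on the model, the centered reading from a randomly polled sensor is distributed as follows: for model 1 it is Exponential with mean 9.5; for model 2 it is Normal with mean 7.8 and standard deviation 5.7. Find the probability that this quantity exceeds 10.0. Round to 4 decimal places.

0.3494

Conditional on each model, P(X > 10.0): 1: 0.349018; 2: 0.349761.
By total probability, P(X > 10.0) = 0.52·0.349018 + 0.48·0.349761 = 0.349375.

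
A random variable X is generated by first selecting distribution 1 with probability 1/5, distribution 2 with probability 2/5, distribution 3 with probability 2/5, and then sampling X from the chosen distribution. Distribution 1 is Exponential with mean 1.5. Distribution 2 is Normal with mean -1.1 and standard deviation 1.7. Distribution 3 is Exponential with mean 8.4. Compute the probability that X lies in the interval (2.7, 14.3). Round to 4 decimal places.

0.2553

Conditional on each component, P(2.7 < X < 14.3): 1: 0.165226; 2: 0.012699; 3: 0.542863.
By total probability, P(2.7 < X < 14.3) = 0.2·0.165226 + 0.4·0.012699 + 0.4·0.542863 = 0.25527.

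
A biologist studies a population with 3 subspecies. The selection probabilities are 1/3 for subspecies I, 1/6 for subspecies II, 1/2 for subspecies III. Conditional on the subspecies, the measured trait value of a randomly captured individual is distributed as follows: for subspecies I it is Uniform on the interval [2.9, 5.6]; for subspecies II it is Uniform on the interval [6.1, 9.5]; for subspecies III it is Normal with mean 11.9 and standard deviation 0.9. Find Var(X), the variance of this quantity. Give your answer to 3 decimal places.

12.623

Per component, I: μ=4.25, E[X²]=18.67; II: μ=7.8, E[X²]=61.8033; III: μ=11.9, E[X²]=142.42.
E[X] = 0.333333·4.25 + 0.166667·7.8 + 0.5·11.9 = 8.66667.
E[X²] = 0.333333·18.67 + 0.166667·61.8033 + 0.5·142.42 = 87.7339.
Var(X) = E[X²] − (E[X])² = 87.7339 − 75.1111 = 12.6228.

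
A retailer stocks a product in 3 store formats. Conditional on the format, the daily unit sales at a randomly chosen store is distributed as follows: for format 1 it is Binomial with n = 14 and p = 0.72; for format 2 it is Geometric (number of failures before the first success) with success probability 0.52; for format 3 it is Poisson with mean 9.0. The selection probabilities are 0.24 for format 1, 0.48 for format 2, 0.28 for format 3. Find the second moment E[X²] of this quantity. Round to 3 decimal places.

51.524

For each component E[X²] = Var + (mean)², giving 1: 104.429; 2: 2.62722; 3: 90.
Overall E[X²] = 0.24·104.429 + 0.48·2.62722 + 0.28·90 = 51.524.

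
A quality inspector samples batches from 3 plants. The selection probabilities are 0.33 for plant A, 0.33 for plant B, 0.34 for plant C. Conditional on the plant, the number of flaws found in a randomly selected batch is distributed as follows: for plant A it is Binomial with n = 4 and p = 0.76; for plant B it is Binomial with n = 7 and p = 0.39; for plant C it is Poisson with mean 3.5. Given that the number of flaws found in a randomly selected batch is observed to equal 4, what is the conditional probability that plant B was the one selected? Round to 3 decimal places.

Likelihoods P(X=4 | ·): A: 0.333622; B: 0.183788; C: 0.188812.
Posterior ∝ prior × likelihood. Numerator for B: 0.33·0.183788 = 0.0606499.
Normalizing constant: 0.33·0.333622 + 0.33·0.183788 + 0.34·0.188812 = 0.234941.
P(B | observation) = 0.0606499 / 0.234941 = 0.258149.

0.258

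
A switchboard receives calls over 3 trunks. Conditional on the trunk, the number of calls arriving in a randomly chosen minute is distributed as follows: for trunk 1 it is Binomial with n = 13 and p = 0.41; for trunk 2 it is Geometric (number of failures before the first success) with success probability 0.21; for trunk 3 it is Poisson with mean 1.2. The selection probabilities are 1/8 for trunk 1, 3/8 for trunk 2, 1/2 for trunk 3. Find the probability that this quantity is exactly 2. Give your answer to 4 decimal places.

Conditional on each trunk, P(X = 2): 1: 0.0395398; 2: 0.131061; 3: 0.21686.
By total probability, P(X = 2) = 0.125·0.0395398 + 0.375·0.131061 + 0.5·0.21686 = 0.16252.

0.1625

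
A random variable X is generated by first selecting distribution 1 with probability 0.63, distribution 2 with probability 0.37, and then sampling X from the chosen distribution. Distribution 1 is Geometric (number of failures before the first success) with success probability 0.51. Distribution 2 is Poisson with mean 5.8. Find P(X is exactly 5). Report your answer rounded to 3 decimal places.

Conditional on each component, P(X = 5): 1: 0.0144062; 2: 0.165596.
By total probability, P(X = 5) = 0.63·0.0144062 + 0.37·0.165596 = 0.0703466.

0.070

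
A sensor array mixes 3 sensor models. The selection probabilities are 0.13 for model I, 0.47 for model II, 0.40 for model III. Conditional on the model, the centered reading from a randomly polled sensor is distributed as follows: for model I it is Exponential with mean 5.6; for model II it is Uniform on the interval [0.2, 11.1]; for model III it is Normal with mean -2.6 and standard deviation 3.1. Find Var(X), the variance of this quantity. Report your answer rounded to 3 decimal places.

28.867

Per component, I: μ=5.6, E[X²]=62.72; II: μ=5.65, E[X²]=41.8233; III: μ=-2.6, E[X²]=16.37.
E[X] = 0.13·5.6 + 0.47·5.65 + 0.4·-2.6 = 2.3435.
E[X²] = 0.13·62.72 + 0.47·41.8233 + 0.4·16.37 = 34.3586.
Var(X) = E[X²] − (E[X])² = 34.3586 − 5.49199 = 28.8666.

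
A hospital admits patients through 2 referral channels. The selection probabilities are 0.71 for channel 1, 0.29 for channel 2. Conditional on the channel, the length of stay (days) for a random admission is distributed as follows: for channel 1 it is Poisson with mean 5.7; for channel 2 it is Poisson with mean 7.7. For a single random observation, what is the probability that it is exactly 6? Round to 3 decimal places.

0.151

Conditional on each channel, P(X = 6): 1: 0.159382; 2: 0.131082.
By total probability, P(X = 6) = 0.71·0.159382 + 0.29·0.131082 = 0.151175.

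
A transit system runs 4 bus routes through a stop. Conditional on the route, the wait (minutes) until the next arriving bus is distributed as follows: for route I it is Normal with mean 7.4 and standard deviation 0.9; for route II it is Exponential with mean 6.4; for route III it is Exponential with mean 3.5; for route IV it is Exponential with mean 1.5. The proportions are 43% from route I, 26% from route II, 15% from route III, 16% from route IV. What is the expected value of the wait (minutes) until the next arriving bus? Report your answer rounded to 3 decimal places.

Component means — I: 7.4; II: 6.4; III: 3.5; IV: 1.5.
E[X] = 0.43·7.4 + 0.26·6.4 + 0.15·3.5 + 0.16·1.5 = 5.611.

5.611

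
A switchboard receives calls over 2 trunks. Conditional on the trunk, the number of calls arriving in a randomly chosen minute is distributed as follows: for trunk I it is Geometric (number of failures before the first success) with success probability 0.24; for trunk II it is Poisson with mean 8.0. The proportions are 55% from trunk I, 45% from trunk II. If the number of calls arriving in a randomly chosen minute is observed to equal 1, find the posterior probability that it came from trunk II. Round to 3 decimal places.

0.012

Likelihoods P(X=1 | ·): I: 0.1824; II: 0.0026837.
Posterior ∝ prior × likelihood. Numerator for II: 0.45·0.0026837 = 0.00120767.
Normalizing constant: 0.55·0.1824 + 0.45·0.0026837 = 0.101528.
P(II | observation) = 0.00120767 / 0.101528 = 0.0118949.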